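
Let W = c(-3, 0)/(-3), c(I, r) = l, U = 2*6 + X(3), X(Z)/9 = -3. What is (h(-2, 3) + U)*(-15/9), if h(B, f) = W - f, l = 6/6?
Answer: 275/9 ≈ 30.556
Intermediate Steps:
X(Z) = -27 (X(Z) = 9*(-3) = -27)
U = -15 (U = 2*6 - 27 = 12 - 27 = -15)
l = 1 (l = 6*(⅙) = 1)
c(I, r) = 1
W = -⅓ (W = 1/(-3) = 1*(-⅓) = -⅓ ≈ -0.33333)
h(B, f) = -⅓ - f
(h(-2, 3) + U)*(-15/9) = ((-⅓ - 1*3) - 15)*(-15/9) = ((-⅓ - 3) - 15)*(-15*⅑) = (-10/3 - 15)*(-5/3) = -55/3*(-5/3) = 275/9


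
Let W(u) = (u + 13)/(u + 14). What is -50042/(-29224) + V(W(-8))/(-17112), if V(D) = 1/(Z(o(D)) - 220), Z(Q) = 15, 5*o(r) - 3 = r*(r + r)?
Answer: 21943170443/12814577880 ≈ 1.7124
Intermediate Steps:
o(r) = ⅗ + 2*r²/5 (o(r) = ⅗ + (r*(r + r))/5 = ⅗ + (r*(2*r))/5 = ⅗ + (2*r²)/5 = ⅗ + 2*r²/5)
W(u) = (13 + u)/(14 + u)
V(D) = -1/205 (V(D) = 1/(15 - 220) = 1/(-205) = -1/205)
-50042/(-29224) + V(W(-8))/(-17112) = -50042/(-29224) - 1/205/(-17112) = -50042*(-1/29224) - 1/205*(-1/17112) = 25021/14612 + 1/3507960 = 21943170443/12814577880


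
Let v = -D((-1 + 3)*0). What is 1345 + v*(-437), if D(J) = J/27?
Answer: 1345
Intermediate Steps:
D(J) = J/27 (D(J) = J*(1/27) = J/27)
v = 0 (v = -(-1 + 3)*0/27 = -2*0/27 = -0/27 = -1*0 = 0)
1345 + v*(-437) = 1345 + 0*(-437) = 1345 + 0 = 1345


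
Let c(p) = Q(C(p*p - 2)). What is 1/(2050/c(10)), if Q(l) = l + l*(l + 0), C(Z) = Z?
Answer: 4851/1025 ≈ 4.7327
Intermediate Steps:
Q(l) = l + l² (Q(l) = l + l*l = l + l²)
c(p) = (-1 + p²)*(-2 + p²) (c(p) = (p*p - 2)*(1 + (p*p - 2)) = (p² - 2)*(1 + (p² - 2)) = (-2 + p²)*(1 + (-2 + p²)) = (-2 + p²)*(-1 + p²) = (-1 + p²)*(-2 + p²))
1/(2050/c(10)) = 1/(2050/(((-1 + 10²)*(-2 + 10²)))) = 1/(2050/(((-1 + 100)*(-2 + 100)))) = 1/(2050/((99*98))) = 1/(2050/9702) = 1/(2050*(1/9702)) = 1/(1025/4851) = 4851/1025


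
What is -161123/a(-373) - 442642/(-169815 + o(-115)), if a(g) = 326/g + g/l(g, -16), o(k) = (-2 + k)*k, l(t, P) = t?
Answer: -4698519958133/3674460 ≈ -1.2787e+6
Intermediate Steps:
o(k) = k*(-2 + k)
a(g) = 1 + 326/g (a(g) = 326/g + g/g = 326/g + 1 = 1 + 326/g)
-161123/a(-373) - 442642/(-169815 + o(-115)) = -161123*(-373/(326 - 373)) - 442642/(-169815 - 115*(-2 - 115)) = -161123/((-1/373*(-47))) - 442642/(-169815 - 115*(-117)) = -161123/47/373 - 442642/(-169815 + 13455) = -161123*373/47 - 442642/(-156360) = -60098879/47 - 442642*(-1/156360) = -60098879/47 + 221321/78180 = -4698519958133/3674460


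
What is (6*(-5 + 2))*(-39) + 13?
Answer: 715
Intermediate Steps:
(6*(-5 + 2))*(-39) + 13 = (6*(-3))*(-39) + 13 = -18*(-39) + 13 = 702 + 13 = 715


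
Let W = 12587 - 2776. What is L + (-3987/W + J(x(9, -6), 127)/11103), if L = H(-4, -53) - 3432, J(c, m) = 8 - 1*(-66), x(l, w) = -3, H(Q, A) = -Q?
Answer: -373460836771/108931533 ≈ -3428.4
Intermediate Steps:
W = 9811
J(c, m) = 74 (J(c, m) = 8 + 66 = 74)
L = -3428 (L = -1*(-4) - 3432 = 4 - 3432 = -3428)
L + (-3987/W + J(x(9, -6), 127)/11103) = -3428 + (-3987/9811 + 74/11103) = -3428 - 43541647/108931533 = -373460836771/108931533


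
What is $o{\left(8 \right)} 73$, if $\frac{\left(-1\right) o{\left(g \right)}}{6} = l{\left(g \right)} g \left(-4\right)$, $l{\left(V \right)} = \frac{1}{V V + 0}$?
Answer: $219$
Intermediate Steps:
$l{\left(V \right)} = \frac{1}{V^{2}}$ ($l{\left(V \right)} = \frac{1}{V^{2} + 0} = \frac{1}{V^{2}}$)
$o{\left(g \right)} = \frac{24}{g}$ ($o{\left(g \right)} = - 6 \frac{g}{g^{2}} \left(-4\right) = - 6 \frac{1}{g} \left(-4\right) = - 6 \left(- \frac{4}{g}\right) = \frac{24}{g}$)
$o{\left(8 \right)} 73 = \frac{24}{8} \cdot 73 = 24 \cdot \frac{1}{8} \cdot 73 = 3 \cdot 73 = 219$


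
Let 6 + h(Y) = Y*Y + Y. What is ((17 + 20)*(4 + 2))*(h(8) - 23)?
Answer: 9546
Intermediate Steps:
h(Y) = -6 + Y + Y**2 (h(Y) = -6 + (Y*Y + Y) = -6 + (Y**2 + Y) = -6 + (Y + Y**2) = -6 + Y + Y**2)
((17 + 20)*(4 + 2))*(h(8) - 23) = ((17 + 20)*(4 + 2))*((-6 + 8 + 8**2) - 23) = (37*6)*((-6 + 8 + 64) - 23) = 222*(66 - 23) = 222*43 = 9546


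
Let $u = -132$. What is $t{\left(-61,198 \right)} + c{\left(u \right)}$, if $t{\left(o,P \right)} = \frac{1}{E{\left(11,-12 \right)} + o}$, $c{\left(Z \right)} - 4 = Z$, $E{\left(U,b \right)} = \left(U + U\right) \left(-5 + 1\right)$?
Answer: $- \frac{19073}{149} \approx -128.01$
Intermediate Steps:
$E{\left(U,b \right)} = - 8 U$ ($E{\left(U,b \right)} = 2 U \left(-4\right) = - 8 U$)
$c{\left(Z \right)} = 4 + Z$
$t{\left(o,P \right)} = \frac{1}{-88 + o}$ ($t{\left(o,P \right)} = \frac{1}{\left(-8\right) 11 + o} = \frac{1}{-88 + o}$)
$t{\left(-61,198 \right)} + c{\left(u \right)} = \frac{1}{-88 - 61} + \left(4 - 132\right) = \frac{1}{-149} - 128 = - \frac{1}{149} - 128 = - \frac{19073}{149}$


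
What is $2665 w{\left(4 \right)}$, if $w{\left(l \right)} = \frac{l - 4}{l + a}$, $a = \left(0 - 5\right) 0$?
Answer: $0$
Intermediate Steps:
$a = 0$ ($a = \left(-5\right) 0 = 0$)
$w{\left(l \right)} = \frac{-4 + l}{l}$ ($w{\left(l \right)} = \frac{l - 4}{l + 0} = \frac{-4 + l}{l}$)
$2665 w{\left(4 \right)} = 2665 \frac{-4 + 4}{4} = 2665 \cdot \frac{1}{4} \cdot 0 = 2665 \cdot 0 = 0$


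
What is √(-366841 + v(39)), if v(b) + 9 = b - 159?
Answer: I*√366970 ≈ 605.78*I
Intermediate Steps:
v(b) = -168 + b (v(b) = -9 + (b - 159) = -9 + (-159 + b) = -168 + b)
√(-366841 + v(39)) = √(-366841 + (-168 + 39)) = √(-366841 - 129) = √(-366970) = I*√366970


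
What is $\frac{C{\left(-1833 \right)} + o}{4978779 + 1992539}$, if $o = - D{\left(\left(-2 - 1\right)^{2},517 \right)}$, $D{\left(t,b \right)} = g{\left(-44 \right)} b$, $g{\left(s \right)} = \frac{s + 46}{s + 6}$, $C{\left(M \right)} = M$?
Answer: $- \frac{17155}{66227521} \approx -0.00025903$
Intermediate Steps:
$g{\left(s \right)} = \frac{46 + s}{6 + s}$
$D{\left(t,b \right)} = - \frac{b}{19}$ ($D{\left(t,b \right)} = \frac{46 - 44}{6 - 44} b = \frac{1}{-38} \cdot 2 b = \left(- \frac{1}{38}\right) 2 b = - \frac{b}{19}$)
$o = \frac{517}{19}$ ($o = - \frac{\left(-1\right) 517}{19} = \left(-1\right) \left(- \frac{517}{19}\right) = \frac{517}{19} \approx 27.211$)
$\frac{C{\left(-1833 \right)} + o}{4978779 + 1992539} = \frac{-1833 + \frac{517}{19}}{4978779 + 1992539} = - \frac{34310}{19 \cdot 6971318} = \left(- \frac{34310}{19}\right) \frac{1}{6971318} = - \frac{17155}{66227521}$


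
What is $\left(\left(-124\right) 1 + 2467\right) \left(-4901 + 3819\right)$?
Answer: $-2535126$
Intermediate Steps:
$\left(\left(-124\right) 1 + 2467\right) \left(-4901 + 3819\right) = \left(-124 + 2467\right) \left(-1082\right) = 2343 \left(-1082\right) = -2535126$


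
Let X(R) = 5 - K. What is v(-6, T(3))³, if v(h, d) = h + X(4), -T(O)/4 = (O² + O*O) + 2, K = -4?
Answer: 27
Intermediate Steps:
X(R) = 9 (X(R) = 5 - 1*(-4) = 5 + 4 = 9)
T(O) = -8 - 8*O² (T(O) = -4*((O² + O*O) + 2) = -4*((O² + O²) + 2) = -4*(2*O² + 2) = -4*(2 + 2*O²) = -8 - 8*O²)
v(h, d) = 9 + h (v(h, d) = h + 9 = 9 + h)
v(-6, T(3))³ = (9 - 6)³ = 3³ = 27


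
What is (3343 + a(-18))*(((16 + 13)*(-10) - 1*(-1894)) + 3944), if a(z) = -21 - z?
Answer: 18530320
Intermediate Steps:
(3343 + a(-18))*(((16 + 13)*(-10) - 1*(-1894)) + 3944) = (3343 + (-21 - 1*(-18)))*(((16 + 13)*(-10) - 1*(-1894)) + 3944) = (3343 + (-21 + 18))*((29*(-10) + 1894) + 3944) = (3343 - 3)*((-290 + 1894) + 3944) = 3340*(1604 + 3944) = 3340*5548 = 18530320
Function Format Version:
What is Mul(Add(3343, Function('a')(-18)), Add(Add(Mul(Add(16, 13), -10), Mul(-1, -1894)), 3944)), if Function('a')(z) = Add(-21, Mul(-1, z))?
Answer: 18530320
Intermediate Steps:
Mul(Add(3343, Function('a')(-18)), Add(Add(Mul(Add(16, 13), -10), Mul(-1, -1894)), 3944)) = Mul(Add(3343, Add(-21, Mul(-1, -18))), Add(Add(Mul(Add(16, 13), -10), Mul(-1, -1894)), 3944)) = Mul(Add(3343, Add(-21, 18)), Add(Add(Mul(29, -10), 1894), 3944)) = Mul(Add(3343, -3), Add(Add(-290, 1894), 3944)) = Mul(3340, Add(1604, 3944)) = Mul(3340, 5548) = 18530320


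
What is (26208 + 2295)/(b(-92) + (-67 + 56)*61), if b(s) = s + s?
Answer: -3167/95 ≈ -33.337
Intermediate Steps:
b(s) = 2*s
(26208 + 2295)/(b(-92) + (-67 + 56)*61) = (26208 + 2295)/(2*(-92) + (-67 + 56)*61) = 28503/(-184 - 11*61) = 28503/(-184 - 671) = 28503/(-855) = 28503*(-1/855) = -3167/95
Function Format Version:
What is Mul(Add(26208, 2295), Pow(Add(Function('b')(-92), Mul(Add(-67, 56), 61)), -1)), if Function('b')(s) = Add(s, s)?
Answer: Rational(-3167, 95) ≈ -33.337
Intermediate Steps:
Function('b')(s) = Mul(2, s)
Mul(Add(26208, 2295), Pow(Add(Function('b')(-92), Mul(Add(-67, 56), 61)), -1)) = Mul(Add(26208, 2295), Pow(Add(Mul(2, -92), Mul(Add(-67, 56), 61)), -1)) = Mul(28503, Pow(Add(-184, Mul(-11, 61)), -1)) = Mul(28503, Pow(Add(-184, -671), -1)) = Mul(28503, Pow(-855, -1)) = Mul(28503, Rational(-1, 855)) = Rational(-3167, 95)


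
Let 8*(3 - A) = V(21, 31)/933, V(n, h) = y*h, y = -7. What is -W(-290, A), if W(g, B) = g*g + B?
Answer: -627745009/7464 ≈ -84103.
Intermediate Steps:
V(n, h) = -7*h
A = 22609/7464 (A = 3 - (-7*31)/(8*933) = 3 - (-217)/(8*933) = 3 - ⅛*(-217/933) = 3 + 217/7464 = 22609/7464 ≈ 3.0291)
W(g, B) = B + g² (W(g, B) = g² + B = B + g²)
-W(-290, A) = -(22609/7464 + (-290)²) = -(22609/7464 + 84100) = -1*627745009/7464 = -627745009/7464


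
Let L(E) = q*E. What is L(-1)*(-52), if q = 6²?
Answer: 1872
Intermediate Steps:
q = 36
L(E) = 36*E
L(-1)*(-52) = (36*(-1))*(-52) = -36*(-52) = 1872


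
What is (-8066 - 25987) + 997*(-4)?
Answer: -38041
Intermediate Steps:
(-8066 - 25987) + 997*(-4) = -34053 - 3988 = -38041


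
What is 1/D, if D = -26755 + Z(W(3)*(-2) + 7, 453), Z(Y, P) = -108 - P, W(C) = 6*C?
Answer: -1/27316 ≈ -3.6609e-5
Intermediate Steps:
D = -27316 (D = -26755 + (-108 - 1*453) = -26755 + (-108 - 453) = -26755 - 561 = -27316)
1/D = 1/(-27316) = -1/27316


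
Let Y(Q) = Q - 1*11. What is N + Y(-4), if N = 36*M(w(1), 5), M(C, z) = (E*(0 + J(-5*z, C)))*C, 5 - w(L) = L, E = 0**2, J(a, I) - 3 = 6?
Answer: -15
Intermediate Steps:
J(a, I) = 9 (J(a, I) = 3 + 6 = 9)
E = 0
w(L) = 5 - L
Y(Q) = -11 + Q (Y(Q) = Q - 11 = -11 + Q)
M(C, z) = 0 (M(C, z) = (0*(0 + 9))*C = (0*9)*C = 0*C = 0)
N = 0 (N = 36*0 = 0)
N + Y(-4) = 0 + (-11 - 4) = 0 - 15 = -15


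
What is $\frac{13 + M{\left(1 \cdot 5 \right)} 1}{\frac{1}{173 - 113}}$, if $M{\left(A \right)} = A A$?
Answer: $2280$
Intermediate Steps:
$M{\left(A \right)} = A^{2}$
$\frac{13 + M{\left(1 \cdot 5 \right)} 1}{\frac{1}{173 - 113}} = \frac{13 + \left(1 \cdot 5\right)^{2} \cdot 1}{\frac{1}{173 - 113}} = \frac{13 + 5^{2} \cdot 1}{\frac{1}{173 - 113}} = \frac{13 + 25 \cdot 1}{\frac{1}{60}} = \left(13 + 25\right) \frac{1}{\frac{1}{60}} = 38 \cdot 60 = 2280$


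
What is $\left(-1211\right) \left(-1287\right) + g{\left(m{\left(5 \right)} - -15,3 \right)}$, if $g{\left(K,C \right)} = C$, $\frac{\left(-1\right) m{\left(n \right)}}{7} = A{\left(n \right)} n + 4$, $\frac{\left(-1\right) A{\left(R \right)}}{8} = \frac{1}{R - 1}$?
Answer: $1558560$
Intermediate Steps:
$A{\left(R \right)} = - \frac{8}{-1 + R}$ ($A{\left(R \right)} = - \frac{8}{R - 1} = - \frac{8}{-1 + R}$)
$m{\left(n \right)} = -28 + \frac{56 n}{-1 + n}$ ($m{\left(n \right)} = - 7 \left(- \frac{8}{-1 + n} n + 4\right) = - 7 \left(- \frac{8 n}{-1 + n} + 4\right) = - 7 \left(4 - \frac{8 n}{-1 + n}\right) = -28 + \frac{56 n}{-1 + n}$)
$\left(-1211\right) \left(-1287\right) + g{\left(m{\left(5 \right)} - -15,3 \right)} = \left(-1211\right) \left(-1287\right) + 3 = 1558557 + 3 = 1558560$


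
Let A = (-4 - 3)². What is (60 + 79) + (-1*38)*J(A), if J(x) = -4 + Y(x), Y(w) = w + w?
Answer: -3433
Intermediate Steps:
A = 49 (A = (-7)² = 49)
Y(w) = 2*w
J(x) = -4 + 2*x
(60 + 79) + (-1*38)*J(A) = (60 + 79) + (-1*38)*(-4 + 2*49) = 139 - 38*(-4 + 98) = 139 - 38*94 = 139 - 3572 = -3433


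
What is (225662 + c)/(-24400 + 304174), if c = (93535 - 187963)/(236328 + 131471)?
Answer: 41499081755/51450298713 ≈ 0.80659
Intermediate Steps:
c = -94428/367799 ≈ -0.25674
(225662 + c)/(-24400 + 304174) = (225662 - 94428/367799)/(-24400 + 304174) = (82998163510/367799)/279774 = (82998163510/367799)*(1/279774) = 41499081755/51450298713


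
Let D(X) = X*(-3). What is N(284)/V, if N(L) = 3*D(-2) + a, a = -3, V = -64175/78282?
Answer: -234846/12835 ≈ -18.297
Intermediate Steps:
V = -64175/78282 (V = -64175*1/78282 = -64175/78282 ≈ -0.81979)
D(X) = -3*X
N(L) = 15 (N(L) = 3*(-3*(-2)) - 3 = 3*6 - 3 = 18 - 3 = 15)
N(284)/V = 15/(-64175/78282) = 15*(-78282/64175) = -234846/12835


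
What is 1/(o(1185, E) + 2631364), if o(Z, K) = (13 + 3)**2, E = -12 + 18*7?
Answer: 1/2631620 ≈ 3.7999e-7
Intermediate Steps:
E = 114 (E = -12 + 126 = 114)
o(Z, K) = 256 (o(Z, K) = 16**2 = 256)
1/(o(1185, E) + 2631364) = 1/(256 + 2631364) = 1/2631620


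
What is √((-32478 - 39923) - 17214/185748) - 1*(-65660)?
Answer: 65660 + I*√69389045329866/30958 ≈ 65660.0 + 269.07*I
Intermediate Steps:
√((-32478 - 39923) - 17214/185748) - 1*(-65660) = √(-72401 - 17214*1/185748) + 65660 = √(-72401 - 2869/30958) + 65660 = √(-2241393027/30958) + 65660 = I*√69389045329866/30958 + 65660 = 65660 + I*√69389045329866/30958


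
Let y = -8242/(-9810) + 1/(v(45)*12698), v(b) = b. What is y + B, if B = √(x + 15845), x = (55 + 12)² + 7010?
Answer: 52328567/62283690 + 4*√1709 ≈ 166.20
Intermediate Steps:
x = 11499 (x = 67² + 7010 = 4489 + 7010 = 11499)
B = 4*√1709 (B = √(11499 + 15845) = √27344 = 4*√1709 ≈ 165.36)
y = 52328567/62283690 (y = -8242/(-9810) + 1/(45*12698) = -8242*(-1/9810) + (1/45)*(1/12698) = 4121/4905 + 1/571410 = 52328567/62283690 ≈ 0.84017)
y + B = 52328567/62283690 + 4*√1709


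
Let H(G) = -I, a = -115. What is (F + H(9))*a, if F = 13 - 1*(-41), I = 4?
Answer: -5750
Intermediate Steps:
H(G) = -4 (H(G) = -1*4 = -4)
F = 54 (F = 13 + 41 = 54)
(F + H(9))*a = (54 - 4)*(-115) = 50*(-115) = -5750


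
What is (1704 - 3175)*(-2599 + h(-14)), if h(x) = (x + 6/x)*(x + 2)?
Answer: 24979051/7 ≈ 3.5684e+6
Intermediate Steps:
h(x) = (2 + x)*(x + 6/x) (h(x) = (x + 6/x)*(2 + x) = (2 + x)*(x + 6/x))
(1704 - 3175)*(-2599 + h(-14)) = (1704 - 3175)*(-2599 + (6 + (-14)² + 2*(-14) + 12/(-14))) = -1471*(-2599 + (6 + 196 - 28 + 12*(-1/14))) = -1471*(-2599 + (6 + 196 - 28 - 6/7)) = -1471*(-2599 + 1212/7) = -1471*(-16981/7) = 24979051/7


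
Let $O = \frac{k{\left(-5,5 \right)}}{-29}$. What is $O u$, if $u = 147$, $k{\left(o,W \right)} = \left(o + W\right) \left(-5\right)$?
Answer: $0$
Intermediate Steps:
$k{\left(o,W \right)} = - 5 W - 5 o$ ($k{\left(o,W \right)} = \left(W + o\right) \left(-5\right) = - 5 W - 5 o$)
$O = 0$ ($O = \frac{\left(-5\right) 5 - -25}{-29} = \left(-25 + 25\right) \left(- \frac{1}{29}\right) = 0 \left(- \frac{1}{29}\right) = 0$)
$O u = 0 \cdot 147 = 0$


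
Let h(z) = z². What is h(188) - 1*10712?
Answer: 24632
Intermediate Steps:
h(188) - 1*10712 = 188² - 1*10712 = 35344 - 10712 = 24632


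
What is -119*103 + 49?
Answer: -12208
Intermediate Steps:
-119*103 + 49 = -12257 + 49 = -12208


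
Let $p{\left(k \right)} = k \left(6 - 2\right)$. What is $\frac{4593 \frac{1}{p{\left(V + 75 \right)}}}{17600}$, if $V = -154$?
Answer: $- \frac{4593}{5561600} \approx -0.00082584$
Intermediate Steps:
$p{\left(k \right)} = 4 k$ ($p{\left(k \right)} = k 4 = 4 k$)
$\frac{4593 \frac{1}{p{\left(V + 75 \right)}}}{17600} = \frac{4593 \frac{1}{4 \left(-154 + 75\right)}}{17600} = \frac{4593}{4 \left(-79\right)} \frac{1}{17600} = \frac{4593}{-316} \cdot \frac{1}{17600} = 4593 \left(- \frac{1}{316}\right) \frac{1}{17600} = \left(- \frac{4593}{316}\right) \frac{1}{17600} = - \frac{4593}{5561600}$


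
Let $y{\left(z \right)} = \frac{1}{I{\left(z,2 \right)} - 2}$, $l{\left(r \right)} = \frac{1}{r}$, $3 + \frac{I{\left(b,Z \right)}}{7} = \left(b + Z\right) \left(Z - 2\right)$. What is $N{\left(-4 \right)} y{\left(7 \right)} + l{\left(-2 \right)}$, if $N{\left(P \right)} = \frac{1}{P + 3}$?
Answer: $- \frac{21}{46} \approx -0.45652$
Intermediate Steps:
$I{\left(b,Z \right)} = -21 + 7 \left(-2 + Z\right) \left(Z + b\right)$ ($I{\left(b,Z \right)} = -21 + 7 \left(b + Z\right) \left(Z - 2\right) = -21 + 7 \left(Z + b\right) \left(-2 + Z\right) = -21 + 7 \left(-2 + Z\right) \left(Z + b\right)$)
$y{\left(z \right)} = - \frac{1}{23}$ ($y{\left(z \right)} = \frac{1}{\left(-21 - 28 - 14 z + 7 \cdot 2^{2} + 7 \cdot 2 z\right) - 2} = \frac{1}{\left(-21 - 28 - 14 z + 7 \cdot 4 + 14 z\right) - 2} = \frac{1}{\left(-21 - 28 - 14 z + 28 + 14 z\right) - 2} = \frac{1}{-21 - 2} = \frac{1}{-23} = - \frac{1}{23}$)
$N{\left(P \right)} = \frac{1}{3 + P}$
$N{\left(-4 \right)} y{\left(7 \right)} + l{\left(-2 \right)} = \frac{1}{3 - 4} \left(- \frac{1}{23}\right) + \frac{1}{-2} = \frac{1}{-1} \left(- \frac{1}{23}\right) - \frac{1}{2} = \left(-1\right) \left(- \frac{1}{23}\right) - \frac{1}{2} = \frac{1}{23} - \frac{1}{2} = - \frac{21}{46}$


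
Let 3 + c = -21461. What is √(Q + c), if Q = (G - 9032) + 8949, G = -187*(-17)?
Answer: 8*I*√287 ≈ 135.53*I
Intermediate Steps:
G = 3179
c = -21464 (c = -3 - 21461 = -21464)
Q = 3096 (Q = (3179 - 9032) + 8949 = -5853 + 8949 = 3096)
√(Q + c) = √(3096 - 21464) = √(-18368) = 8*I*√287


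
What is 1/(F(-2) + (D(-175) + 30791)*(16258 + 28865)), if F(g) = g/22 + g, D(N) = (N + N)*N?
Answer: 11/45684826450 ≈ 2.4078e-10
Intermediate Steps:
D(N) = 2*N**2 (D(N) = (2*N)*N = 2*N**2)
F(g) = 23*g/22 (F(g) = g*(1/22) + g = g/22 + g = 23*g/22)
1/(F(-2) + (D(-175) + 30791)*(16258 + 28865)) = 1/((23/22)*(-2) + (2*(-175)**2 + 30791)*(16258 + 28865)) = 1/(-23/11 + (2*30625 + 30791)*45123) = 1/(-23/11 + (61250 + 30791)*45123) = 1/(-23/11 + 92041*45123) = 1/(-23/11 + 4153166043) = 1/(45684826450/11) = 11/45684826450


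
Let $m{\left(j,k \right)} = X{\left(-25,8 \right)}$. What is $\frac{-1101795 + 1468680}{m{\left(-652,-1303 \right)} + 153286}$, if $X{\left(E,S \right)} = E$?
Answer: $\frac{40765}{17029} \approx 2.3939$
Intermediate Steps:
$m{\left(j,k \right)} = -25$
$\frac{-1101795 + 1468680}{m{\left(-652,-1303 \right)} + 153286} = \frac{-1101795 + 1468680}{-25 + 153286} = \frac{366885}{153261} = 366885 \cdot \frac{1}{153261} = \frac{40765}{17029}$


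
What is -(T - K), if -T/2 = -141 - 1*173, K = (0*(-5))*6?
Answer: -628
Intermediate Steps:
K = 0 (K = 0*6 = 0)
T = 628 (T = -2*(-141 - 1*173) = -2*(-141 - 173) = -2*(-314) = 628)
-(T - K) = -(628 - 1*0) = -(628 + 0) = -1*628 = -628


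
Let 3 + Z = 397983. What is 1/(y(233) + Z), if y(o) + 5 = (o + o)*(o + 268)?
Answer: 1/631441 ≈ 1.5837e-6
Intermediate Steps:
Z = 397980 (Z = -3 + 397983 = 397980)
y(o) = -5 + 2*o*(268 + o) (y(o) = -5 + (o + o)*(o + 268) = -5 + (2*o)*(268 + o) = -5 + 2*o*(268 + o))
1/(y(233) + Z) = 1/((-5 + 2*233² + 536*233) + 397980) = 1/((-5 + 2*54289 + 124888) + 397980) = 1/((-5 + 108578 + 124888) + 397980) = 1/(233461 + 397980) = 1/631441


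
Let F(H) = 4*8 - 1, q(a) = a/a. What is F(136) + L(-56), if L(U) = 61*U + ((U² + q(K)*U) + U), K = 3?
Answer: -361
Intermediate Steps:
q(a) = 1
F(H) = 31 (F(H) = 32 - 1 = 31)
L(U) = U² + 63*U (L(U) = 61*U + ((U² + 1*U) + U) = 61*U + ((U² + U) + U) = 61*U + ((U + U²) + U) = 61*U + (U² + 2*U) = U² + 63*U)
F(136) + L(-56) = 31 - 56*(63 - 56) = 31 - 56*7 = 31 - 392 = -361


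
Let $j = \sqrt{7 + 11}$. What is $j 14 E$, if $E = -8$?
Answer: $- 336 \sqrt{2} \approx -475.18$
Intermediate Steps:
$j = 3 \sqrt{2}$ ($j = \sqrt{18} = 3 \sqrt{2} \approx 4.2426$)
$j 14 E = 3 \sqrt{2} \cdot 14 \left(-8\right) = 42 \sqrt{2} \left(-8\right) = - 336 \sqrt{2}$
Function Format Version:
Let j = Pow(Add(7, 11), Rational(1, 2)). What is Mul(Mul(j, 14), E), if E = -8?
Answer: Mul(-336, Pow(2, Rational(1, 2))) ≈ -475.18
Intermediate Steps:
j = Mul(3, Pow(2, Rational(1, 2))) (j = Pow(18, Rational(1, 2)) = Mul(3, Pow(2, Rational(1, 2))) ≈ 4.2426)
Mul(Mul(j, 14), E) = Mul(Mul(Mul(3, Pow(2, Rational(1, 2))), 14), -8) = Mul(Mul(42, Pow(2, Rational(1, 2))), -8) = Mul(-336, Pow(2, Rational(1, 2)))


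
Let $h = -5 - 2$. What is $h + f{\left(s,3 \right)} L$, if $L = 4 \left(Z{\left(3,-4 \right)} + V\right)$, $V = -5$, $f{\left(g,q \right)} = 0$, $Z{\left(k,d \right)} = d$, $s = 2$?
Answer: $-7$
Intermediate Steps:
$h = -7$
$L = -36$ ($L = 4 \left(-4 - 5\right) = 4 \left(-9\right) = -36$)
$h + f{\left(s,3 \right)} L = -7 + 0 \left(-36\right) = -7 + 0 = -7$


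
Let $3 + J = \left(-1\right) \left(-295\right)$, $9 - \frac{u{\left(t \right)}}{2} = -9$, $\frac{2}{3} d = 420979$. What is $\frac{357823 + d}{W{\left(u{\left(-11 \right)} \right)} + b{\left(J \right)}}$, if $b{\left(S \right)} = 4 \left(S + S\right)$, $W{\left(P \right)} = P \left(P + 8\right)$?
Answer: $\frac{1978583}{7840} \approx 252.37$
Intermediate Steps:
$d = \frac{1262937}{2}$ ($d = \frac{3}{2} \cdot 420979 = \frac{1262937}{2} \approx 6.3147 \cdot 10^{5}$)
$u{\left(t \right)} = 36$ ($u{\left(t \right)} = 18 - -18 = 18 + 18 = 36$)
$J = 292$ ($J = -3 - -295 = -3 + 295 = 292$)
$W{\left(P \right)} = P \left(8 + P\right)$
$b{\left(S \right)} = 8 S$ ($b{\left(S \right)} = 4 \cdot 2 S = 8 S$)
$\frac{357823 + d}{W{\left(u{\left(-11 \right)} \right)} + b{\left(J \right)}} = \frac{357823 + \frac{1262937}{2}}{36 \left(8 + 36\right) + 8 \cdot 292} = \frac{1978583}{2 \left(36 \cdot 44 + 2336\right)} = \frac{1978583}{2 \left(1584 + 2336\right)} = \frac{1978583}{2 \cdot 3920} = \frac{1978583}{2} \cdot \frac{1}{3920} = \frac{1978583}{7840}$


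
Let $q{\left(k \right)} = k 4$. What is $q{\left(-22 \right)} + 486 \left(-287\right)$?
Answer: $-139570$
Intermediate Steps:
$q{\left(k \right)} = 4 k$
$q{\left(-22 \right)} + 486 \left(-287\right) = 4 \left(-22\right) + 486 \left(-287\right) = -88 - 139482 = -139570$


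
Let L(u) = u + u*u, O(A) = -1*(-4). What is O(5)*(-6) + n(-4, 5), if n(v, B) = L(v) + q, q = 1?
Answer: -11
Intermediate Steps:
O(A) = 4
L(u) = u + u²
n(v, B) = 1 + v*(1 + v) (n(v, B) = v*(1 + v) + 1 = 1 + v*(1 + v))
O(5)*(-6) + n(-4, 5) = 4*(-6) + (1 - 4*(1 - 4)) = -24 + (1 - 4*(-3)) = -24 + (1 + 12) = -24 + 13 = -11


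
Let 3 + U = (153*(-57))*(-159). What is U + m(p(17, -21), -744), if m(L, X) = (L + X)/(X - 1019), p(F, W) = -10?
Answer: 2444640022/1763 ≈ 1.3866e+6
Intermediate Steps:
m(L, X) = (L + X)/(-1019 + X)
U = 1386636 (U = -3 + (153*(-57))*(-159) = -3 - 8721*(-159) = -3 + 1386639 = 1386636)
U + m(p(17, -21), -744) = 1386636 + (-10 - 744)/(-1019 - 744) = 1386636 - 754/(-1763) = 1386636 - 1/1763*(-754) = 1386636 + 754/1763 = 2444640022/1763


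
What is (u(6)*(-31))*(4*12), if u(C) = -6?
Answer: 8928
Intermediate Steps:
(u(6)*(-31))*(4*12) = (-6*(-31))*(4*12) = 186*48 = 8928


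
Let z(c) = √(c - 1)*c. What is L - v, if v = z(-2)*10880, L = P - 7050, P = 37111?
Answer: 30061 + 21760*I*√3 ≈ 30061.0 + 37689.0*I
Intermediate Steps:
z(c) = c*√(-1 + c) (z(c) = √(-1 + c)*c = c*√(-1 + c))
L = 30061 (L = 37111 - 7050 = 30061)
v = -21760*I*√3 (v = -2*√(-1 - 2)*10880 = -2*I*√3*10880 = -21760*I*√3 ≈ -37689.0*I)
L - v = 30061 - (-21760)*I*√3 = 30061 + 21760*I*√3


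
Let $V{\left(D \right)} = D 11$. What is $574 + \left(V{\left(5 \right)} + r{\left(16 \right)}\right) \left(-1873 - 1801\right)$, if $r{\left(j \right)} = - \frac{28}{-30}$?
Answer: $- \frac{3073876}{15} \approx -2.0493 \cdot 10^{5}$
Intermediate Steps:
$V{\left(D \right)} = 11 D$
$r{\left(j \right)} = \frac{14}{15}$ ($r{\left(j \right)} = \left(-28\right) \left(- \frac{1}{30}\right) = \frac{14}{15}$)
$574 + \left(V{\left(5 \right)} + r{\left(16 \right)}\right) \left(-1873 - 1801\right) = 574 + \left(11 \cdot 5 + \frac{14}{15}\right) \left(-1873 - 1801\right) = 574 + \left(55 + \frac{14}{15}\right) \left(-3674\right) = 574 + \frac{839}{15} \left(-3674\right) = 574 - \frac{3082486}{15} = - \frac{3073876}{15}$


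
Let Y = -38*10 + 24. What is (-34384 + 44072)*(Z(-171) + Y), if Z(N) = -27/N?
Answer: -65500568/19 ≈ -3.4474e+6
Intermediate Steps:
Y = -356 (Y = -380 + 24 = -356)
(-34384 + 44072)*(Z(-171) + Y) = (-34384 + 44072)*(-27/(-171) - 356) = 9688*(-27*(-1/171) - 356) = 9688*(3/19 - 356) = 9688*(-6761/19) = -65500568/19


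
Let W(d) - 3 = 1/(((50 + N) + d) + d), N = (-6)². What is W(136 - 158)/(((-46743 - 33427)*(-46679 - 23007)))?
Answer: 127/234642518040 ≈ 5.4125e-10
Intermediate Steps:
N = 36
W(d) = 3 + 1/(86 + 2*d) (W(d) = 3 + 1/(((50 + 36) + d) + d) = 3 + 1/((86 + d) + d) = 3 + 1/(86 + 2*d))
W(136 - 158)/(((-46743 - 33427)*(-46679 - 23007))) = ((259 + 6*(136 - 158))/(2*(43 + (136 - 158))))/(((-46743 - 33427)*(-46679 - 23007))) = ((259 + 6*(-22))/(2*(43 - 22)))/((-80170*(-69686))) = ((½)*(259 - 132)/21)/5586726620 = ((½)*(1/21)*127)*(1/5586726620) = (127/42)*(1/5586726620) = 127/234642518040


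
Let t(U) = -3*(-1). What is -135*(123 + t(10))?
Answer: -17010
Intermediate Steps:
t(U) = 3
-135*(123 + t(10)) = -135*(123 + 3) = -135*126 = -17010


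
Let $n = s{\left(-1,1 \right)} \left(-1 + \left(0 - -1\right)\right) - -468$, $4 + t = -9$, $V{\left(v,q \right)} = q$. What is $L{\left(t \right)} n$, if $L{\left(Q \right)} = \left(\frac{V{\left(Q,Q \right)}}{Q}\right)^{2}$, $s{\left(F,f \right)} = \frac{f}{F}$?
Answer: $468$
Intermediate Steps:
$t = -13$ ($t = -4 - 9 = -13$)
$L{\left(Q \right)} = 1$ ($L{\left(Q \right)} = \left(\frac{Q}{Q}\right)^{2} = 1^{2} = 1$)
$n = 468$ ($n = 1 \frac{1}{-1} \left(-1 + \left(0 - -1\right)\right) - -468 = 1 \left(-1\right) \left(-1 + \left(0 + 1\right)\right) + 468 = - (-1 + 1) + 468 = \left(-1\right) 0 + 468 = 0 + 468 = 468$)
$L{\left(t \right)} n = 1 \cdot 468 = 468$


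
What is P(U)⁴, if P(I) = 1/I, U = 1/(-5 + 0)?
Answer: 625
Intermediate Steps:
U = -⅕ (U = 1/(-5) = -⅕ ≈ -0.20000)
P(U)⁴ = (1/(-⅕))⁴ = (-5)⁴ = 625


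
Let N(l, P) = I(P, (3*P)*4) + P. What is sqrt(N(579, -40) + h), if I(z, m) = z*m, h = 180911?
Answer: sqrt(200071) ≈ 447.29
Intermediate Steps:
I(z, m) = m*z
N(l, P) = P + 12*P**2 (N(l, P) = ((3*P)*4)*P + P = (12*P)*P + P = 12*P**2 + P = P + 12*P**2)
sqrt(N(579, -40) + h) = sqrt(-40*(1 + 12*(-40)) + 180911) = sqrt(-40*(1 - 480) + 180911) = sqrt(-40*(-479) + 180911) = sqrt(19160 + 180911) = sqrt(200071)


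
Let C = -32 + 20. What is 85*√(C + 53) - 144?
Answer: -144 + 85*√41 ≈ 400.27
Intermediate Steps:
C = -12
85*√(C + 53) - 144 = 85*√(-12 + 53) - 144 = 85*√41 - 144 = -144 + 85*√41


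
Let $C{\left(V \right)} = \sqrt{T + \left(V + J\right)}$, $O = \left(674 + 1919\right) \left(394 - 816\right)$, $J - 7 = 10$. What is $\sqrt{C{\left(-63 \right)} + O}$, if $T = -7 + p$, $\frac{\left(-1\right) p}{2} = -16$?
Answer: $\sqrt{-1094246 + i \sqrt{21}} \approx 0.002 + 1046.1 i$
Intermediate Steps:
$p = 32$ ($p = \left(-2\right) \left(-16\right) = 32$)
$J = 17$ ($J = 7 + 10 = 17$)
$O = -1094246$ ($O = 2593 \left(-422\right) = -1094246$)
$T = 25$ ($T = -7 + 32 = 25$)
$C{\left(V \right)} = \sqrt{42 + V}$ ($C{\left(V \right)} = \sqrt{25 + \left(V + 17\right)} = \sqrt{25 + \left(17 + V\right)} = \sqrt{42 + V}$)
$\sqrt{C{\left(-63 \right)} + O} = \sqrt{\sqrt{42 - 63} - 1094246} = \sqrt{\sqrt{-21} - 1094246} = \sqrt{i \sqrt{21} - 1094246} = \sqrt{-1094246 + i \sqrt{21}}$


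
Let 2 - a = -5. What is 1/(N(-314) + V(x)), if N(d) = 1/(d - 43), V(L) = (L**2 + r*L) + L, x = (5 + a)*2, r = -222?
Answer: -357/1687897 ≈ -0.00021151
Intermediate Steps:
a = 7 (a = 2 - 1*(-5) = 2 + 5 = 7)
x = 24 (x = (5 + 7)*2 = 12*2 = 24)
V(L) = L**2 - 221*L (V(L) = (L**2 - 222*L) + L = L**2 - 221*L)
N(d) = 1/(-43 + d)
1/(N(-314) + V(x)) = 1/(1/(-43 - 314) + 24*(-221 + 24)) = 1/(1/(-357) + 24*(-197)) = 1/(-1/357 - 4728) = 1/(-1687897/357) = -357/1687897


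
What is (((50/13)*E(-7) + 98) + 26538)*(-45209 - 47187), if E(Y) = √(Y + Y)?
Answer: -2461059856 - 4619800*I*√14/13 ≈ -2.4611e+9 - 1.3297e+6*I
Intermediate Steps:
E(Y) = √2*√Y (E(Y) = √(2*Y) = √2*√Y)
(((50/13)*E(-7) + 98) + 26538)*(-45209 - 47187) = (((50/13)*(√2*√(-7)) + 98) + 26538)*(-45209 - 47187) = (((50*(1/13))*(√2*(I*√7)) + 98) + 26538)*(-92396) = ((50*(I*√14)/13 + 98) + 26538)*(-92396) = ((50*I*√14/13 + 98) + 26538)*(-92396) = ((98 + 50*I*√14/13) + 26538)*(-92396) = (26636 + 50*I*√14/13)*(-92396) = -2461059856 - 4619800*I*√14/13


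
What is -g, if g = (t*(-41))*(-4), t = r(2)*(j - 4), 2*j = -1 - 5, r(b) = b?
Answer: 2296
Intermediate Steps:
j = -3 (j = (-1 - 5)/2 = (½)*(-6) = -3)
t = -14 (t = 2*(-3 - 4) = 2*(-7) = -14)
g = -2296 (g = -14*(-41)*(-4) = 574*(-4) = -2296)
-g = -1*(-2296) = 2296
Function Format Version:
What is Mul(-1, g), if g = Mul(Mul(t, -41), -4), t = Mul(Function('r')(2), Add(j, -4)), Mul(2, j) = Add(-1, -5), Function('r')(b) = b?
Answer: 2296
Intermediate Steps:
j = -3 (j = Mul(Rational(1, 2), Add(-1, -5)) = Mul(Rational(1, 2), -6) = -3)
t = -14 (t = Mul(2, Add(-3, -4)) = Mul(2, -7) = -14)
g = -2296 (g = Mul(Mul(-14, -41), -4) = Mul(574, -4) = -2296)
Mul(-1, g) = Mul(-1, -2296) = 2296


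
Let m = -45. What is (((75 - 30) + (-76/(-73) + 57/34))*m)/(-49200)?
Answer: 71061/1628192 ≈ 0.043644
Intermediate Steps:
(((75 - 30) + (-76/(-73) + 57/34))*m)/(-49200) = (((75 - 30) + (-76/(-73) + 57/34))*(-45))/(-49200) = ((45 + (-76*(-1/73) + 57*(1/34)))*(-45))*(-1/49200) = ((45 + (76/73 + 57/34))*(-45))*(-1/49200) = ((45 + 6745/2482)*(-45))*(-1/49200) = ((118435/2482)*(-45))*(-1/49200) = -5329575/2482*(-1/49200) = 71061/1628192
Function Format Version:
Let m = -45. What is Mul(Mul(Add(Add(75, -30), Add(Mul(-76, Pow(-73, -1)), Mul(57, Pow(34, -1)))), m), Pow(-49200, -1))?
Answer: Rational(71061, 1628192) ≈ 0.043644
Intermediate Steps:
Mul(Mul(Add(Add(75, -30), Add(Mul(-76, Pow(-73, -1)), Mul(57, Pow(34, -1)))), m), Pow(-49200, -1)) = Mul(Mul(Add(Add(75, -30), Add(Mul(-76, Pow(-73, -1)), Mul(57, Pow(34, -1)))), -45), Pow(-49200, -1)) = Mul(Mul(Add(45, Add(Mul(-76, Rational(-1, 73)), Mul(57, Rational(1, 34)))), -45), Rational(-1, 49200)) = Mul(Mul(Add(45, Add(Rational(76, 73), Rational(57, 34))), -45), Rational(-1, 49200)) = Mul(Mul(Add(45, Rational(6745, 2482)), -45), Rational(-1, 49200)) = Mul(Mul(Rational(118435, 2482), -45), Rational(-1, 49200)) = Mul(Rational(-5329575, 2482), Rational(-1, 49200)) = Rational(71061, 1628192)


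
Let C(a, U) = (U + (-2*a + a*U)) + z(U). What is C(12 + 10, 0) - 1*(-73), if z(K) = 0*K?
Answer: 29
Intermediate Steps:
z(K) = 0
C(a, U) = U - 2*a + U*a (C(a, U) = (U + (-2*a + a*U)) + 0 = (U + (-2*a + U*a)) + 0 = (U - 2*a + U*a) + 0 = U - 2*a + U*a)
C(12 + 10, 0) - 1*(-73) = (0 - 2*(12 + 10) + 0*(12 + 10)) - 1*(-73) = (0 - 2*22 + 0*22) + 73 = (0 - 44 + 0) + 73 = -44 + 73 = 29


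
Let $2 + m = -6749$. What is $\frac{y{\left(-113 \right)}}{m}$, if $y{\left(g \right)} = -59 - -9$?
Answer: $\frac{50}{6751} \approx 0.0074063$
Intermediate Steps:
$y{\left(g \right)} = -50$ ($y{\left(g \right)} = -59 + 9 = -50$)
$m = -6751$ ($m = -2 - 6749 = -6751$)
$\frac{y{\left(-113 \right)}}{m} = - \frac{50}{-6751} = \left(-50\right) \left(- \frac{1}{6751}\right) = \frac{50}{6751}$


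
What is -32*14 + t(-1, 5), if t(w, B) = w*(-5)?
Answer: -443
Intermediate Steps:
t(w, B) = -5*w
-32*14 + t(-1, 5) = -32*14 - 5*(-1) = -448 + 5 = -443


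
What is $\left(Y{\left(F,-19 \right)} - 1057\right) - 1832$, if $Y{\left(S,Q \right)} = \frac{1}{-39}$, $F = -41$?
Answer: $- \frac{112672}{39} \approx -2889.0$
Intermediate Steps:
$Y{\left(S,Q \right)} = - \frac{1}{39}$
$\left(Y{\left(F,-19 \right)} - 1057\right) - 1832 = \left(- \frac{1}{39} - 1057\right) - 1832 = - \frac{41224}{39} - 1832 = - \frac{112672}{39}$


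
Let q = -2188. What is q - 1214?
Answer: -3402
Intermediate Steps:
q - 1214 = -2188 - 1214 = -3402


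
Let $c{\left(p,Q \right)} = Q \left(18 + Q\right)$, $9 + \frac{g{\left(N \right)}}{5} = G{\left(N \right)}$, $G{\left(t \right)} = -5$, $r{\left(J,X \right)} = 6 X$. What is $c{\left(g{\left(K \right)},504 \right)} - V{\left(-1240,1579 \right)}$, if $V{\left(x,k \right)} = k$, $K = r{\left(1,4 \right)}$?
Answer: $261509$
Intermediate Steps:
$K = 24$ ($K = 6 \cdot 4 = 24$)
$g{\left(N \right)} = -70$ ($g{\left(N \right)} = -45 + 5 \left(-5\right) = -45 - 25 = -70$)
$c{\left(g{\left(K \right)},504 \right)} - V{\left(-1240,1579 \right)} = 504 \left(18 + 504\right) - 1579 = 504 \cdot 522 - 1579 = 263088 - 1579 = 261509$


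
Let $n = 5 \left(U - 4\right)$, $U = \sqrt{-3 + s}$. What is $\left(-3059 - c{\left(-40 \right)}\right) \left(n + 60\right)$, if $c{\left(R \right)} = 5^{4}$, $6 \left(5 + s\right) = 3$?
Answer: $-147360 - 9210 i \sqrt{30} \approx -1.4736 \cdot 10^{5} - 50445.0 i$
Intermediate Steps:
$s = - \frac{9}{2}$ ($s = -5 + \frac{1}{6} \cdot 3 = -5 + \frac{1}{2} = - \frac{9}{2} \approx -4.5$)
$U = \frac{i \sqrt{30}}{2}$ ($U = \sqrt{-3 - \frac{9}{2}} = \sqrt{- \frac{15}{2}} = \frac{i \sqrt{30}}{2} \approx 2.7386 i$)
$c{\left(R \right)} = 625$
$n = -20 + \frac{5 i \sqrt{30}}{2}$ ($n = 5 \left(\frac{i \sqrt{30}}{2} - 4\right) = 5 \left(-4 + \frac{i \sqrt{30}}{2}\right) = -20 + \frac{5 i \sqrt{30}}{2} \approx -20.0 + 13.693 i$)
$\left(-3059 - c{\left(-40 \right)}\right) \left(n + 60\right) = \left(-3059 - 625\right) \left(\left(-20 + \frac{5 i \sqrt{30}}{2}\right) + 60\right) = \left(-3059 - 625\right) \left(40 + \frac{5 i \sqrt{30}}{2}\right) = - 3684 \left(40 + \frac{5 i \sqrt{30}}{2}\right) = -147360 - 9210 i \sqrt{30}$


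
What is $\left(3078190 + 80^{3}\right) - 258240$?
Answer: $3331950$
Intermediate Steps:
$\left(3078190 + 80^{3}\right) - 258240 = \left(3078190 + 512000\right) - 258240 = 3590190 - 258240 = 3331950$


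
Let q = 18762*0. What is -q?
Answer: 0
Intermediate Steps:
q = 0
-q = -1*0 = 0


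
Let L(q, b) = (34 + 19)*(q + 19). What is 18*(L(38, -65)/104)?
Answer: 27189/52 ≈ 522.87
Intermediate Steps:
L(q, b) = 1007 + 53*q (L(q, b) = 53*(19 + q) = 1007 + 53*q)
18*(L(38, -65)/104) = 18*((1007 + 53*38)/104) = 18*((1007 + 2014)*(1/104)) = 18*(3021*(1/104)) = 18*(3021/104) = 27189/52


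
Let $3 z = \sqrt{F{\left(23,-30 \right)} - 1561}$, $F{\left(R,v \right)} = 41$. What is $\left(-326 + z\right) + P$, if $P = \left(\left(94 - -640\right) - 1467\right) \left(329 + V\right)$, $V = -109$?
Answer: $-161586 + \frac{4 i \sqrt{95}}{3} \approx -1.6159 \cdot 10^{5} + 12.996 i$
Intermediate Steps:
$z = \frac{4 i \sqrt{95}}{3}$ ($z = \frac{\sqrt{41 - 1561}}{3} = \frac{\sqrt{-1520}}{3} = \frac{4 i \sqrt{95}}{3} \approx 12.996 i$)
$P = -161260$ ($P = \left(\left(94 - -640\right) - 1467\right) \left(329 - 109\right) = \left(\left(94 + 640\right) - 1467\right) 220 = \left(734 - 1467\right) 220 = \left(-733\right) 220 = -161260$)
$\left(-326 + z\right) + P = \left(-326 + \frac{4 i \sqrt{95}}{3}\right) - 161260 = -161586 + \frac{4 i \sqrt{95}}{3}$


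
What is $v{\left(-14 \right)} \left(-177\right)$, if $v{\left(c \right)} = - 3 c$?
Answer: $-7434$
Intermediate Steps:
$v{\left(-14 \right)} \left(-177\right) = \left(-3\right) \left(-14\right) \left(-177\right) = 42 \left(-177\right) = -7434$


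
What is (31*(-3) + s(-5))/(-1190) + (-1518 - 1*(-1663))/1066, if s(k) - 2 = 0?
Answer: 9627/45305 ≈ 0.21249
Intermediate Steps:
s(k) = 2 (s(k) = 2 + 0 = 2)
(31*(-3) + s(-5))/(-1190) + (-1518 - 1*(-1663))/1066 = (31*(-3) + 2)/(-1190) + (-1518 - 1*(-1663))/1066 = (-93 + 2)*(-1/1190) + (-1518 + 1663)*(1/1066) = -91*(-1/1190) + 145*(1/1066) = 13/170 + 145/1066 = 9627/45305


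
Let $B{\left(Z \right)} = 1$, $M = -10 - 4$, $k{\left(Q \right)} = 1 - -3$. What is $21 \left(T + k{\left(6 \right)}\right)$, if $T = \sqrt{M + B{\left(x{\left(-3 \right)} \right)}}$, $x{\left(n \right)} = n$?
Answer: $84 + 21 i \sqrt{13} \approx 84.0 + 75.717 i$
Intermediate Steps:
$k{\left(Q \right)} = 4$ ($k{\left(Q \right)} = 1 + 3 = 4$)
$M = -14$ ($M = -10 - 4 = -14$)
$T = i \sqrt{13}$ ($T = \sqrt{-14 + 1} = \sqrt{-13} = i \sqrt{13} \approx 3.6056 i$)
$21 \left(T + k{\left(6 \right)}\right) = 21 \left(i \sqrt{13} + 4\right) = 21 \left(4 + i \sqrt{13}\right) = 84 + 21 i \sqrt{13}$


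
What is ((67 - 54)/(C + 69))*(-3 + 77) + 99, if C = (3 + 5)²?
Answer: 14129/133 ≈ 106.23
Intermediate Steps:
C = 64 (C = 8² = 64)
((67 - 54)/(C + 69))*(-3 + 77) + 99 = ((67 - 54)/(64 + 69))*(-3 + 77) + 99 = (13/133)*74 + 99 = 962/133 + 99 = 14129/133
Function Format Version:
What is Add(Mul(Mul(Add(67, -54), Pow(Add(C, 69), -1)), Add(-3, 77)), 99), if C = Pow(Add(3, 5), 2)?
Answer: Rational(14129, 133) ≈ 106.23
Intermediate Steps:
C = 64 (C = Pow(8, 2) = 64)
Add(Mul(Mul(Add(67, -54), Pow(Add(C, 69), -1)), Add(-3, 77)), 99) = Add(Mul(Mul(Add(67, -54), Pow(Add(64, 69), -1)), Add(-3, 77)), 99) = Add(Mul(Mul(13, Pow(133, -1)), 74), 99) = Add(Mul(Mul(13, Rational(1, 133)), 74), 99) = Add(Mul(Rational(13, 133), 74), 99) = Add(Rational(962, 133), 99) = Rational(14129, 133)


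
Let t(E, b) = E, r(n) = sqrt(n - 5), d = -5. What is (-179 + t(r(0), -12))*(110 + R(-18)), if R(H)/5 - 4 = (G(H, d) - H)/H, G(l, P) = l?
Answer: -23270 + 130*I*sqrt(5) ≈ -23270.0 + 290.69*I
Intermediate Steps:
r(n) = sqrt(-5 + n)
R(H) = 20 (R(H) = 20 + 5*((H - H)/H) = 20 + 5*(0/H) = 20 + 5*0 = 20 + 0 = 20)
(-179 + t(r(0), -12))*(110 + R(-18)) = (-179 + sqrt(-5 + 0))*(110 + 20) = (-179 + sqrt(-5))*130 = (-179 + I*sqrt(5))*130 = -23270 + 130*I*sqrt(5)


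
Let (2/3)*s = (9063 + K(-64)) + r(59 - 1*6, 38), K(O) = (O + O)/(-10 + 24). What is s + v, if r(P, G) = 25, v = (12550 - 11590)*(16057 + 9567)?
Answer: 172288608/7 ≈ 2.4613e+7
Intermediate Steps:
v = 24599040 (v = 960*25624 = 24599040)
K(O) = O/7 (K(O) = (2*O)/14 = (2*O)*(1/14) = O/7)
s = 95328/7 (s = 3*((9063 + (1/7)*(-64)) + 25)/2 = 3*((9063 - 64/7) + 25)/2 = 3*(63377/7 + 25)/2 = (3/2)*(63552/7) = 95328/7 ≈ 13618.)
s + v = 95328/7 + 24599040 = 172288608/7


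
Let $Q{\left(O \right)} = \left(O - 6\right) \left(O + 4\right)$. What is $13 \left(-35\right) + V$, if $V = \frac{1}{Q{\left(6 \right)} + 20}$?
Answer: $- \frac{9099}{20} \approx -454.95$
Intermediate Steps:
$Q{\left(O \right)} = \left(-6 + O\right) \left(4 + O\right)$
$V = \frac{1}{20}$ ($V = \frac{1}{\left(-24 + 6^{2} - 12\right) + 20} = \frac{1}{\left(-24 + 36 - 12\right) + 20} = \frac{1}{0 + 20} = \frac{1}{20} \approx 0.05$)
$13 \left(-35\right) + V = 13 \left(-35\right) + \frac{1}{20} = -455 + \frac{1}{20} = - \frac{9099}{20}$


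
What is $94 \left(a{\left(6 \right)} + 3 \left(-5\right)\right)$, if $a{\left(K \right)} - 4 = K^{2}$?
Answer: $2350$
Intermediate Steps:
$a{\left(K \right)} = 4 + K^{2}$
$94 \left(a{\left(6 \right)} + 3 \left(-5\right)\right) = 94 \left(\left(4 + 6^{2}\right) + 3 \left(-5\right)\right) = 94 \left(\left(4 + 36\right) - 15\right) = 94 \left(40 - 15\right) = 94 \cdot 25 = 2350$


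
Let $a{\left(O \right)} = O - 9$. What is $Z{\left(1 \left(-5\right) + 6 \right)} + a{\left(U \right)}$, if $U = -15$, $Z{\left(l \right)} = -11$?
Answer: $-35$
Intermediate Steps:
$a{\left(O \right)} = -9 + O$
$Z{\left(1 \left(-5\right) + 6 \right)} + a{\left(U \right)} = -11 - 24 = -35$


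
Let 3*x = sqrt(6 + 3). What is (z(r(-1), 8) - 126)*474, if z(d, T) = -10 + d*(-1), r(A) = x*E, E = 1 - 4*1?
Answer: -63042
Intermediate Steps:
x = 1 (x = sqrt(6 + 3)/3 = sqrt(9)/3 = (1/3)*3 = 1)
E = -3 (E = 1 - 4 = -3)
r(A) = -3 (r(A) = 1*(-3) = -3)
z(d, T) = -10 - d
(z(r(-1), 8) - 126)*474 = ((-10 - 1*(-3)) - 126)*474 = ((-10 + 3) - 126)*474 = (-7 - 126)*474 = -133*474 = -63042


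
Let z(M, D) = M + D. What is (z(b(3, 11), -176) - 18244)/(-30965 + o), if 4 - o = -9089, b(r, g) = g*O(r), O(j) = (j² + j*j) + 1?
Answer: 18211/21872 ≈ 0.83262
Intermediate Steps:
O(j) = 1 + 2*j² (O(j) = (j² + j²) + 1 = 2*j² + 1 = 1 + 2*j²)
b(r, g) = g*(1 + 2*r²)
o = 9093 (o = 4 - 1*(-9089) = 4 + 9089 = 9093)
z(M, D) = D + M
(z(b(3, 11), -176) - 18244)/(-30965 + o) = ((-176 + 11*(1 + 2*3²)) - 18244)/(-30965 + 9093) = ((-176 + 11*(1 + 2*9)) - 18244)/(-21872) = ((-176 + 11*(1 + 18)) - 18244)*(-1/21872) = ((-176 + 11*19) - 18244)*(-1/21872) = ((-176 + 209) - 18244)*(-1/21872) = (33 - 18244)*(-1/21872) = -18211*(-1/21872) = 18211/21872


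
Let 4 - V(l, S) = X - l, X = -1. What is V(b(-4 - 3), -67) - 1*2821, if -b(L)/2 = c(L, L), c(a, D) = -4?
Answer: -2808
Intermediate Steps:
b(L) = 8 (b(L) = -2*(-4) = 8)
V(l, S) = 5 + l (V(l, S) = 4 - (-1 - l) = 4 + (1 + l) = 5 + l)
V(b(-4 - 3), -67) - 1*2821 = (5 + 8) - 1*2821 = 13 - 2821 = -2808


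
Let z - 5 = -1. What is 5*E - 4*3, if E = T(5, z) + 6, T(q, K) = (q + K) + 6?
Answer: 93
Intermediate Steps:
z = 4 (z = 5 - 1 = 4)
T(q, K) = 6 + K + q (T(q, K) = (K + q) + 6 = 6 + K + q)
E = 21 (E = (6 + 4 + 5) + 6 = 15 + 6 = 21)
5*E - 4*3 = 5*21 - 4*3 = 105 - 12 = 93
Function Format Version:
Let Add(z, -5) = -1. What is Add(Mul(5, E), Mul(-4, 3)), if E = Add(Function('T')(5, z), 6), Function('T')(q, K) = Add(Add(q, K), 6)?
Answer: 93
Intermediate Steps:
z = 4 (z = Add(5, -1) = 4)
Function('T')(q, K) = Add(6, K, q) (Function('T')(q, K) = Add(Add(K, q), 6) = Add(6, K, q))
E = 21 (E = Add(Add(6, 4, 5), 6) = Add(15, 6) = 21)
Add(Mul(5, E), Mul(-4, 3)) = Add(Mul(5, 21), Mul(-4, 3)) = Add(105, -12) = 93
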